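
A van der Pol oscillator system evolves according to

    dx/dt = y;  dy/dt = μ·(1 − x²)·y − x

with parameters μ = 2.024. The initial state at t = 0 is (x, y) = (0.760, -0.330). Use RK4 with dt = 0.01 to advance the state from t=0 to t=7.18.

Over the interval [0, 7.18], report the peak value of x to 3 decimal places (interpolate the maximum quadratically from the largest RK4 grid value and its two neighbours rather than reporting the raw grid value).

max x = 2.020

t=0.000: state=(0.760, -0.330)
step 1 (dt=0.01): k1=(-0.330, -1.042), k2=(-0.335, -1.047), k3=(-0.335, -1.047), k4=(-0.340, -1.051); state += dt/6·(k1+2k2+2k3+k4)
t=0.010: state=(0.757, -0.340)
t=0.020: state=(0.753, -0.351)
t=0.030: state=(0.750, -0.362)
continuing one RK4 step at a time; state shown every 25 steps (Δt=0.25):
t=0.250: state=(0.642, -0.628)
t=0.500: state=(0.435, -1.061)
t=0.750: state=(0.088, -1.777)
t=1.000: state=(-0.484, -2.813)
t=1.250: state=(-1.245, -2.914)
t=1.500: state=(-1.766, -1.167)
t=1.750: state=(-1.898, -0.076)
t=2.000: state=(-1.868, 0.244)
t=2.250: state=(-1.793, 0.344)
t=2.500: state=(-1.700, 0.396)
t=2.750: state=(-1.595, 0.444)
t=3.000: state=(-1.477, 0.503)
t=3.250: state=(-1.342, 0.585)
t=3.500: state=(-1.181, 0.708)
t=3.750: state=(-0.981, 0.910)
t=4.000: state=(-0.713, 1.273)
t=4.250: state=(-0.316, 1.985)
t=4.500: state=(0.328, 3.250)
t=4.750: state=(1.247, 3.631)
t=5.000: state=(1.882, 1.321)
t=5.250: state=(2.020, 0.048)
t=5.500: state=(1.985, -0.247)
t=5.750: state=(1.913, -0.322)
t=6.000: state=(1.827, -0.359)
t=6.250: state=(1.734, -0.392)
t=6.500: state=(1.631, -0.432)
t=6.750: state=(1.517, -0.484)
t=7.000: state=(1.387, -0.557)
t=7.180: state=(1.281, -0.629)
largest grid value and its neighbours: x(5.260)=2.01987, x(5.270)=2.02001, x(5.280)=2.01995
parabola through these three points peaks at t≈5.272 with x≈2.02001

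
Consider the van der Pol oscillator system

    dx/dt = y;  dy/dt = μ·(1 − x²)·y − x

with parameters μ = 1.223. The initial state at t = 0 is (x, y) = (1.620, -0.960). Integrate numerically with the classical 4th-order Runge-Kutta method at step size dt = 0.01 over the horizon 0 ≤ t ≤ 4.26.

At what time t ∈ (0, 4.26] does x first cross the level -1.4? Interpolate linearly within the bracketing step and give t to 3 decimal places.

t=0.000: state=(1.620, -0.960)
step 1 (dt=0.01): k1=(-0.960, 0.287), k2=(-0.959, 0.271), k3=(-0.959, 0.271), k4=(-0.957, 0.255); state += dt/6·(k1+2k2+2k3+k4)
t=0.010: state=(1.610, -0.957)
t=0.020: state=(1.601, -0.955)
t=0.030: state=(1.591, -0.953)
continuing one RK4 step at a time; state shown every 20 steps (Δt=0.2):
t=0.200: state=(1.430, -0.956)
t=0.400: state=(1.232, -1.035)
t=0.600: state=(1.011, -1.189)
t=0.800: state=(0.750, -1.436)
t=1.000: state=(0.428, -1.809)
t=1.200: state=(0.017, -2.326)
t=1.400: state=(-0.504, -2.864)
t=1.600: state=(-1.099, -2.943)
t=1.700: state=(-1.379, -2.633)
next step: t=1.710: state=(-1.405, -2.589) — x has crossed -1.4
linear interpolation between t=1.700 (-1.37934) and t=1.710 (-1.40545) → t≈1.708

t = 1.708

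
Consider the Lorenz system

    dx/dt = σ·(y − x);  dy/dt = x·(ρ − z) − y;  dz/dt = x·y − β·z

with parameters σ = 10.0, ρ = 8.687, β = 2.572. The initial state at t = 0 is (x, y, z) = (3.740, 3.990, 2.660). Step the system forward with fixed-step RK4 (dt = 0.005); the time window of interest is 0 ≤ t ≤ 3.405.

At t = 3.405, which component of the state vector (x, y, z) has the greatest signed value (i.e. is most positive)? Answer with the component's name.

largest component: z

t=0.000: state=(3.740, 3.990, 2.660)
step 1 (dt=0.005): k1=(2.500, 18.551, 8.081), k2=(2.901, 18.467, 8.228), k3=(2.889, 18.471, 8.230), k4=(3.279, 18.391, 8.380); state += dt/6·(k1+2k2+2k3+k4)
t=0.005: state=(3.754, 4.082, 2.701)
t=0.010: state=(3.773, 4.174, 2.744)
t=0.015: state=(3.795, 4.265, 2.788)
continuing one RK4 step at a time; state shown every 40 steps (Δt=0.2):
t=0.200: state=(5.829, 7.070, 5.965)
t=0.400: state=(6.565, 5.784, 10.626)
t=0.600: state=(4.057, 2.880, 9.730)
t=0.800: state=(2.719, 2.517, 7.080)
t=1.000: state=(2.952, 3.336, 5.479)
t=1.200: state=(4.110, 4.836, 5.566)
t=1.400: state=(5.430, 5.859, 7.556)
t=1.600: state=(5.351, 4.874, 9.257)
t=1.800: state=(4.173, 3.649, 8.595)
t=2.000: state=(3.594, 3.544, 7.212)
t=2.200: state=(3.881, 4.181, 6.536)
t=2.400: state=(4.602, 4.959, 6.999)
t=2.600: state=(5.030, 5.050, 8.079)
t=2.800: state=(4.704, 4.417, 8.459)
t=3.000: state=(4.175, 3.987, 7.907)
t=3.200: state=(4.045, 4.099, 7.274)
t=3.400: state=(4.318, 4.507, 7.163)
t=3.405: state=(4.327, 4.517, 7.168)
compare at T: x=4.327, y=4.517, z=7.168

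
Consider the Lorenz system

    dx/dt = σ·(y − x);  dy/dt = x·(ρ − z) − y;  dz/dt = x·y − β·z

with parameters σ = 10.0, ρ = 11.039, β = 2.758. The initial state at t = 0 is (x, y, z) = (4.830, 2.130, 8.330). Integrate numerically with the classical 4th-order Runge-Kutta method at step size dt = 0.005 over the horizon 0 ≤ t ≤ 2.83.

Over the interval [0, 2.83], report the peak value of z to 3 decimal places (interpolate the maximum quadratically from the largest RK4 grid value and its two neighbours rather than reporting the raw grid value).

max z = 12.502

t=0.000: state=(4.830, 2.130, 8.330)
step 1 (dt=0.005): k1=(-27.000, 10.954, -12.686), k2=(-26.051, 10.895, -12.612), k3=(-26.076, 10.901, -12.608), k4=(-25.151, 10.843, -12.534); state += dt/6·(k1+2k2+2k3+k4)
t=0.005: state=(4.700, 2.184, 8.267)
t=0.010: state=(4.578, 2.238, 8.205)
t=0.015: state=(4.466, 2.292, 8.143)
continuing one RK4 step at a time; state shown every 20 steps (Δt=0.1):
t=0.100: state=(3.506, 3.160, 7.235)
t=0.200: state=(3.680, 4.253, 6.637)
t=0.300: state=(4.510, 5.547, 6.796)
t=0.400: state=(5.649, 6.819, 7.945)
t=0.500: state=(6.661, 7.403, 9.952)
t=0.600: state=(6.946, 6.727, 11.860)
t=0.700: state=(6.284, 5.281, 12.496)
t=0.800: state=(5.190, 4.124, 11.803)
t=0.900: state=(4.312, 3.663, 10.532)
t=1.000: state=(3.913, 3.757, 9.297)
t=1.100: state=(3.972, 4.229, 8.416)
t=1.200: state=(4.392, 4.957, 8.062)
t=1.300: state=(5.053, 5.779, 8.348)
t=1.400: state=(5.760, 6.398, 9.250)
t=1.500: state=(6.222, 6.463, 10.443)
t=1.600: state=(6.195, 5.907, 11.321)
t=1.700: state=(5.717, 5.107, 11.459)
t=1.800: state=(5.096, 4.516, 10.946)
t=1.900: state=(4.633, 4.308, 10.156)
t=2.000: state=(4.462, 4.443, 9.427)
t=2.100: state=(4.580, 4.822, 8.975)
t=2.200: state=(4.915, 5.322, 8.918)
t=2.300: state=(5.348, 5.778, 9.273)
t=2.400: state=(5.716, 5.995, 9.911)
t=2.500: state=(5.861, 5.861, 10.548)
t=2.600: state=(5.722, 5.462, 10.883)
t=2.700: state=(5.394, 5.030, 10.801)
t=2.800: state=(5.052, 4.757, 10.415)
t=2.830: state=(4.970, 4.719, 10.271)
largest grid value and its neighbours: z(0.685)=12.49942, z(0.690)=12.50204, z(0.695)=12.50100
parabola through these three points peaks at t≈0.691 with z≈12.50212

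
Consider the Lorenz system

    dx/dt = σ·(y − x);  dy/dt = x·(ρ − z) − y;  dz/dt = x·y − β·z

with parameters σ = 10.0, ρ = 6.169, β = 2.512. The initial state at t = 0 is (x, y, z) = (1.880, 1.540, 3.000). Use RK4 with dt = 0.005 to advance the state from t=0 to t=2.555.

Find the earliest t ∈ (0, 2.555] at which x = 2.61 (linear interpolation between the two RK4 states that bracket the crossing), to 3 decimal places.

t = 0.313

t=0.000: state=(1.880, 1.540, 3.000)
step 1 (dt=0.005): k1=(-3.400, 4.418, -4.641), k2=(-3.205, 4.401, -4.604), k3=(-3.210, 4.403, -4.604), k4=(-3.019, 4.388, -4.567); state += dt/6·(k1+2k2+2k3+k4)
t=0.005: state=(1.864, 1.562, 2.977)
t=0.010: state=(1.850, 1.584, 2.954)
t=0.015: state=(1.837, 1.606, 2.932)
continuing one RK4 step at a time; state shown every 20 steps (Δt=0.1):
t=0.100: state=(1.825, 1.976, 2.616)
t=0.200: state=(2.096, 2.467, 2.419)
t=0.300: state=(2.543, 3.058, 2.451)
t=0.310: state=(2.595, 3.123, 2.468)
next step: t=0.315: state=(2.622, 3.155, 2.478) — x has crossed 2.61
linear interpolation between t=0.310 (2.59516) and t=0.315 (2.62168) → t≈0.313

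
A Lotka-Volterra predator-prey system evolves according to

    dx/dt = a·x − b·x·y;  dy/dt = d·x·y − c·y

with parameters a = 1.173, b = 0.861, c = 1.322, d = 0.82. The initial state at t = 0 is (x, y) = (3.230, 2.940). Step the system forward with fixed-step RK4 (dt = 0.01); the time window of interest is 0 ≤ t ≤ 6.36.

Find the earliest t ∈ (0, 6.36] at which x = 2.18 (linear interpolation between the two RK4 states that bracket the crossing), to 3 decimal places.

t=0.000: state=(3.230, 2.940)
step 1 (dt=0.01): k1=(-4.387, 3.900), k2=(-4.412, 3.873), k3=(-4.411, 3.872), k4=(-4.434, 3.844); state += dt/6·(k1+2k2+2k3+k4)
t=0.010: state=(3.186, 2.979)
t=0.020: state=(3.141, 3.017)
t=0.030: state=(3.096, 3.054)
t=0.230: state=(2.192, 3.615)
next step: t=0.240: state=(2.150, 3.631) — x has crossed 2.18
linear interpolation between t=0.230 (2.19197) and t=0.240 (2.14972) → t≈0.233

t = 0.233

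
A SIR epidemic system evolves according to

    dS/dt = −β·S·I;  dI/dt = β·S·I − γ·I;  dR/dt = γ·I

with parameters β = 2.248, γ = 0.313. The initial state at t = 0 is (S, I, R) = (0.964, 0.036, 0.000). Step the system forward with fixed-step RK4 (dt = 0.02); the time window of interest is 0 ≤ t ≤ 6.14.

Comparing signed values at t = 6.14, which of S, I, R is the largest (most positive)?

largest component: R

t=0.000: state=(0.964, 0.036, 0.000)
step 1 (dt=0.02): k1=(-0.078, 0.067, 0.011), k2=(-0.079, 0.068, 0.011), k3=(-0.079, 0.068, 0.011), k4=(-0.081, 0.069, 0.012); state += dt/6·(k1+2k2+2k3+k4)
t=0.020: state=(0.962, 0.037, 0.000)
t=0.040: state=(0.961, 0.039, 0.000)
t=0.060: state=(0.959, 0.040, 0.001)
continuing one RK4 step at a time; state shown every 10 steps (Δt=0.2):
t=0.200: state=(0.945, 0.052, 0.003)
t=0.400: state=(0.919, 0.074, 0.007)
t=0.600: state=(0.883, 0.105, 0.012)
t=0.800: state=(0.835, 0.145, 0.020)
t=1.000: state=(0.774, 0.195, 0.031)
t=1.200: state=(0.700, 0.256, 0.045)
t=1.400: state=(0.615, 0.323, 0.063)
t=1.600: state=(0.523, 0.392, 0.085)
t=1.800: state=(0.433, 0.456, 0.112)
t=2.000: state=(0.348, 0.510, 0.142)
t=2.200: state=(0.274, 0.551, 0.175)
t=2.400: state=(0.212, 0.577, 0.211)
t=2.600: state=(0.163, 0.589, 0.247)
t=2.800: state=(0.125, 0.591, 0.284)
t=3.000: state=(0.096, 0.583, 0.321)
t=3.200: state=(0.074, 0.569, 0.357)
t=3.400: state=(0.058, 0.550, 0.392)
t=3.600: state=(0.045, 0.529, 0.426)
t=3.800: state=(0.036, 0.506, 0.458)
t=4.000: state=(0.029, 0.482, 0.489)
t=4.200: state=(0.023, 0.458, 0.519)
t=4.400: state=(0.019, 0.434, 0.546)
t=4.600: state=(0.016, 0.411, 0.573)
t=4.800: state=(0.013, 0.389, 0.598)
t=5.000: state=(0.011, 0.367, 0.622)
t=5.200: state=(0.009, 0.347, 0.644)
t=5.400: state=(0.008, 0.327, 0.665)
t=5.600: state=(0.007, 0.308, 0.685)
t=5.800: state=(0.006, 0.290, 0.704)
t=6.000: state=(0.005, 0.273, 0.721)
t=6.140: state=(0.005, 0.262, 0.733)
compare at T: S=0.005, I=0.262, R=0.733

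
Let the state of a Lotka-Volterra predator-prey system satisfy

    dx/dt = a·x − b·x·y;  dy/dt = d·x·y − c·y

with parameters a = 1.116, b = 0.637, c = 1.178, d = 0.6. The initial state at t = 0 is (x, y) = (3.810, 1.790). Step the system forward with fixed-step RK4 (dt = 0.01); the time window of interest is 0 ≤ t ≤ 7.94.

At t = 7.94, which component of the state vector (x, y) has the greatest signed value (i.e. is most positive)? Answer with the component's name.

t=0.000: state=(3.810, 1.790)
step 1 (dt=0.01): k1=(-0.092, 1.983), k2=(-0.116, 1.994), k3=(-0.116, 1.994), k4=(-0.141, 2.004); state += dt/6·(k1+2k2+2k3+k4)
t=0.010: state=(3.809, 1.810)
t=0.020: state=(3.807, 1.830)
t=0.030: state=(3.805, 1.850)
continuing one RK4 step at a time; state shown every 50 steps (Δt=0.5):
t=0.500: state=(3.157, 2.907)
t=1.000: state=(1.945, 3.456)
t=1.500: state=(1.189, 3.024)
t=2.000: state=(0.893, 2.274)
t=2.500: state=(0.842, 1.630)
t=3.000: state=(0.946, 1.178)
t=3.500: state=(1.192, 0.897)
t=4.000: state=(1.606, 0.754)
t=4.500: state=(2.220, 0.739)
t=5.000: state=(3.008, 0.896)
t=5.500: state=(3.704, 1.373)
t=6.000: state=(3.621, 2.354)
t=6.500: state=(2.517, 3.327)
t=7.000: state=(1.484, 3.319)
t=7.500: state=(0.996, 2.641)
t=7.940: state=(0.851, 1.999)
compare at T: x=0.851, y=1.999

largest component: y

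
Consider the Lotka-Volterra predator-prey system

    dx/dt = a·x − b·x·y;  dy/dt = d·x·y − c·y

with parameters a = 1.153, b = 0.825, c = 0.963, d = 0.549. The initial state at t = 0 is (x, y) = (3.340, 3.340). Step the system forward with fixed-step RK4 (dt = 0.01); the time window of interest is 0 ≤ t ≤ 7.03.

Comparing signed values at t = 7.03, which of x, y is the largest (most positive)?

t=0.000: state=(3.340, 3.340)
step 1 (dt=0.01): k1=(-5.352, 2.908), k2=(-5.349, 2.871), k3=(-5.349, 2.871), k4=(-5.344, 2.834); state += dt/6·(k1+2k2+2k3+k4)
t=0.010: state=(3.287, 3.369)
t=0.020: state=(3.233, 3.397)
t=0.030: state=(3.180, 3.424)
continuing one RK4 step at a time; state shown every 25 steps (Δt=0.25):
t=0.250: state=(2.113, 3.804)
t=0.500: state=(1.283, 3.756)
t=0.750: state=(0.816, 3.399)
t=1.000: state=(0.566, 2.932)
t=1.250: state=(0.433, 2.466)
t=1.500: state=(0.363, 2.046)
t=1.750: state=(0.330, 1.686)
t=2.000: state=(0.321, 1.386)
t=2.250: state=(0.330, 1.139)
t=2.500: state=(0.356, 0.938)
t=2.750: state=(0.398, 0.776)
t=3.000: state=(0.459, 0.647)
t=3.250: state=(0.542, 0.545)
t=3.500: state=(0.652, 0.465)
t=3.750: state=(0.795, 0.403)
t=4.000: state=(0.981, 0.358)
t=4.250: state=(1.220, 0.327)
t=4.500: state=(1.525, 0.310)
t=4.750: state=(1.909, 0.308)
t=5.000: state=(2.387, 0.325)
t=5.250: state=(2.966, 0.368)
t=5.500: state=(3.639, 0.455)
t=5.750: state=(4.353, 0.619)
t=6.000: state=(4.969, 0.924)
t=6.250: state=(5.205, 1.470)
t=6.500: state=(4.724, 2.306)
t=6.750: state=(3.558, 3.216)
t=7.000: state=(2.289, 3.766)
t=7.030: state=(2.158, 3.795)
compare at T: x=2.158, y=3.795

largest component: y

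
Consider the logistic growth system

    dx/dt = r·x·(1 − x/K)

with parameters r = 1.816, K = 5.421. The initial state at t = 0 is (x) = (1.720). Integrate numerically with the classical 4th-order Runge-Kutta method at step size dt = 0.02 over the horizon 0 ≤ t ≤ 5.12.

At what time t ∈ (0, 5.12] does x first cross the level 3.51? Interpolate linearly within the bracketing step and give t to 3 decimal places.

t=0.000: state=(1.720)
step 1 (dt=0.02): k1=(2.132), k2=(2.146), k3=(2.147), k4=(2.160); state += dt/6·(k1+2k2+2k3+k4)
t=0.020: state=(1.763)
t=0.040: state=(1.806)
t=0.060: state=(1.850)
continuing one RK4 step at a time; state shown every 10 steps (Δt=0.2):
t=0.200: state=(2.172)
t=0.400: state=(2.656)
t=0.600: state=(3.145)
t=0.740: state=(3.472)
next step: t=0.760: state=(3.517) — x has crossed 3.51
linear interpolation between t=0.740 (3.47218) and t=0.760 (3.51728) → t≈0.757

t = 0.757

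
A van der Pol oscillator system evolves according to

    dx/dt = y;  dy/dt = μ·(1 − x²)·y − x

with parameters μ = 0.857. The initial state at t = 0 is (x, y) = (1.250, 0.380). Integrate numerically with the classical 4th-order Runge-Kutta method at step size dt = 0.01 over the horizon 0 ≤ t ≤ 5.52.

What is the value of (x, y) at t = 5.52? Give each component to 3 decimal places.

(x, y) = (1.178, 2.364)

t=0.000: state=(1.250, 0.380)
step 1 (dt=0.01): k1=(0.380, -1.433), k2=(0.373, -1.433), k3=(0.373, -1.433), k4=(0.366, -1.433); state += dt/6·(k1+2k2+2k3+k4)
t=0.010: state=(1.254, 0.366)
t=0.020: state=(1.257, 0.351)
t=0.030: state=(1.261, 0.337)
continuing one RK4 step at a time; state shown every 20 steps (Δt=0.2):
t=0.200: state=(1.298, 0.099)
t=0.400: state=(1.291, -0.157)
t=0.600: state=(1.237, -0.383)
t=0.800: state=(1.140, -0.587)
t=1.000: state=(1.003, -0.784)
t=1.200: state=(0.825, -0.992)
t=1.400: state=(0.604, -1.228)
t=1.600: state=(0.331, -1.504)
t=1.800: state=(0.000, -1.811)
t=2.000: state=(-0.392, -2.091)
t=2.200: state=(-0.825, -2.198)
t=2.400: state=(-1.247, -1.958)
t=2.600: state=(-1.585, -1.379)
t=2.800: state=(-1.793, -0.708)
t=3.000: state=(-1.878, -0.168)
t=3.200: state=(-1.872, 0.197)
t=3.400: state=(-1.808, 0.433)
t=3.600: state=(-1.703, 0.599)
t=3.800: state=(-1.570, 0.735)
t=4.000: state=(-1.410, 0.866)
t=4.200: state=(-1.223, 1.011)
t=4.400: state=(-1.003, 1.189)
t=4.600: state=(-0.744, 1.416)
t=4.800: state=(-0.433, 1.706)
t=5.000: state=(-0.057, 2.055)
t=5.200: state=(0.389, 2.389)
t=5.400: state=(0.884, 2.506)
t=5.520: state=(1.178, 2.364)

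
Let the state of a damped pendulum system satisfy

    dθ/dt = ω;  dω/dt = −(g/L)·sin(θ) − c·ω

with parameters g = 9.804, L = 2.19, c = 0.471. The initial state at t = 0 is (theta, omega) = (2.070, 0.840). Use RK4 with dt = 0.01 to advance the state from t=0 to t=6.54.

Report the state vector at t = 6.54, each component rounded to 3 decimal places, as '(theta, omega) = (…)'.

t=0.000: state=(2.070, 0.840)
step 1 (dt=0.01): k1=(0.840, -4.326), k2=(0.818, -4.307), k3=(0.818, -4.307), k4=(0.797, -4.288); state += dt/6·(k1+2k2+2k3+k4)
t=0.010: state=(2.078, 0.797)
t=0.020: state=(2.086, 0.754)
t=0.030: state=(2.093, 0.712)
continuing one RK4 step at a time; state shown every 25 steps (Δt=0.25):
t=0.250: state=(2.153, -0.146)
t=0.500: state=(2.004, -1.043)
t=0.750: state=(1.631, -1.941)
t=1.000: state=(1.041, -2.740)
t=1.250: state=(0.300, -3.076)
t=1.500: state=(-0.432, -2.650)
t=1.750: state=(-0.977, -1.660)
t=2.000: state=(-1.250, -0.519)
t=2.250: state=(-1.243, 0.547)
t=2.500: state=(-0.990, 1.440)
t=2.750: state=(-0.550, 2.015)
t=3.000: state=(-0.026, 2.083)
t=3.250: state=(0.447, 1.619)
t=3.500: state=(0.756, 0.827)
t=3.750: state=(0.854, -0.039)
t=4.000: state=(0.745, -0.803)
t=4.250: state=(0.473, -1.323)
t=4.500: state=(0.114, -1.480)
t=4.750: state=(-0.234, -1.244)
t=5.000: state=(-0.484, -0.723)
t=5.250: state=(-0.586, -0.092)
t=5.500: state=(-0.534, 0.489)
t=5.750: state=(-0.356, 0.895)
t=6.000: state=(-0.108, 1.039)
t=6.250: state=(0.140, 0.901)
t=6.500: state=(0.324, 0.549)
t=6.540: state=(0.345, 0.481)

(theta, omega) = (0.345, 0.481)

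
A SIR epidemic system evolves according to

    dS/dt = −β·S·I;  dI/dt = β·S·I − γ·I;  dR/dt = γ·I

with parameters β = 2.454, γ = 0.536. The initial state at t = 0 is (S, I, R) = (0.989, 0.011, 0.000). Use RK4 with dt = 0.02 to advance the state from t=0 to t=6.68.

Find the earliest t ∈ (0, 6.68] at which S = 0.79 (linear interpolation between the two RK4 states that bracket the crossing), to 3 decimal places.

t=0.000: state=(0.989, 0.011, 0.000)
step 1 (dt=0.02): k1=(-0.027, 0.021, 0.006), k2=(-0.027, 0.021, 0.006), k3=(-0.027, 0.021, 0.006), k4=(-0.028, 0.022, 0.006); state += dt/6·(k1+2k2+2k3+k4)
t=0.020: state=(0.988, 0.011, 0.000)
t=0.040: state=(0.988, 0.012, 0.000)
t=0.060: state=(0.987, 0.012, 0.000)
continuing one RK4 step at a time; state shown every 25 steps (Δt=0.5):
t=0.500: state=(0.967, 0.028, 0.005)
t=1.000: state=(0.915, 0.068, 0.017)
t=1.500: state=(0.804, 0.151, 0.045)
t=1.540: state=(0.792, 0.160, 0.049)
next step: t=1.560: state=(0.785, 0.164, 0.050) — S has crossed 0.79
linear interpolation between t=1.540 (0.79165) and t=1.560 (0.78538) → t≈1.545

t = 1.545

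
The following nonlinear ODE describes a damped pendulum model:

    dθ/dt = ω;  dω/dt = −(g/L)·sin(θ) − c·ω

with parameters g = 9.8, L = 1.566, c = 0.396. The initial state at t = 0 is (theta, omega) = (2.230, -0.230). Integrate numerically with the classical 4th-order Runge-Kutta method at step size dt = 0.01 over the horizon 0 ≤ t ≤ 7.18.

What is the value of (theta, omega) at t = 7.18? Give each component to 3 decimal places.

(theta, omega) = (-0.426, 0.588)

t=0.000: state=(2.230, -0.230)
step 1 (dt=0.01): k1=(-0.230, -4.856), k2=(-0.254, -4.851), k3=(-0.254, -4.851), k4=(-0.279, -4.846); state += dt/6·(k1+2k2+2k3+k4)
t=0.010: state=(2.227, -0.279)
t=0.020: state=(2.224, -0.327)
t=0.030: state=(2.221, -0.375)
continuing one RK4 step at a time; state shown every 25 steps (Δt=0.25):
t=0.250: state=(2.021, -1.453)
t=0.500: state=(1.495, -2.756)
t=0.750: state=(0.664, -3.782)
t=1.000: state=(-0.298, -3.671)
t=1.250: state=(-1.069, -2.369)
t=1.500: state=(-1.456, -0.720)
t=1.750: state=(-1.438, 0.831)
t=2.000: state=(-1.057, 2.168)
t=2.250: state=(-0.400, 2.949)
t=2.500: state=(0.330, 2.706)
t=2.750: state=(0.878, 1.581)
t=3.000: state=(1.097, 0.166)
t=3.250: state=(0.970, -1.148)
t=3.500: state=(0.555, -2.078)
t=3.750: state=(-0.008, -2.279)
t=4.000: state=(-0.514, -1.659)
t=4.250: state=(-0.798, -0.568)
t=4.500: state=(-0.795, 0.575)
t=4.750: state=(-0.532, 1.454)
t=5.000: state=(-0.113, 1.791)
t=5.250: state=(0.307, 1.464)
t=5.500: state=(0.579, 0.664)
t=5.750: state=(0.628, -0.268)
t=6.000: state=(0.459, -1.031)
t=6.250: state=(0.147, -1.383)
t=6.500: state=(-0.188, -1.213)
t=6.750: state=(-0.425, -0.631)
t=7.000: state=(-0.490, 0.108)
t=7.180: state=(-0.426, 0.588)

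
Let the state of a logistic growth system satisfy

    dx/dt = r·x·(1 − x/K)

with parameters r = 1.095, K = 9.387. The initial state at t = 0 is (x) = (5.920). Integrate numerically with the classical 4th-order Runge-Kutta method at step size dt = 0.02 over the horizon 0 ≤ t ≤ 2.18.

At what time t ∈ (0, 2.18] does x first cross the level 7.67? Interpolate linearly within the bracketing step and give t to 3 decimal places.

t=0.000: state=(5.920)
step 1 (dt=0.02): k1=(2.394), k2=(2.387), k3=(2.387), k4=(2.380); state += dt/6·(k1+2k2+2k3+k4)
t=0.020: state=(5.968)
t=0.040: state=(6.015)
t=0.060: state=(6.062)
continuing one RK4 step at a time; state shown every 5 steps (Δt=0.1):
t=0.100: state=(6.156)
t=0.200: state=(6.384)
t=0.300: state=(6.603)
t=0.400: state=(6.812)
t=0.500: state=(7.012)
t=0.600: state=(7.201)
t=0.700: state=(7.379)
t=0.800: state=(7.547)
t=0.860: state=(7.642)
next step: t=0.880: state=(7.673) — x has crossed 7.67
linear interpolation between t=0.860 (7.64178) and t=0.880 (7.67268) → t≈0.878

t = 0.878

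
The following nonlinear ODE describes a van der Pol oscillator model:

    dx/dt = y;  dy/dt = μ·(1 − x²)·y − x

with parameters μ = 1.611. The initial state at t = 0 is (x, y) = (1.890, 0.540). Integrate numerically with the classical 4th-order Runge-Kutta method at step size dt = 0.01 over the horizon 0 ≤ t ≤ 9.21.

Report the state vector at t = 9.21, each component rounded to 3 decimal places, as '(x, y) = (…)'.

t=0.000: state=(1.890, 0.540)
step 1 (dt=0.01): k1=(0.540, -4.128), k2=(0.519, -4.053), k3=(0.520, -4.054), k4=(0.499, -3.981); state += dt/6·(k1+2k2+2k3+k4)
t=0.010: state=(1.895, 0.499)
t=0.020: state=(1.900, 0.460)
t=0.030: state=(1.904, 0.423)
continuing one RK4 step at a time; state shown every 50 steps (Δt=0.5):
t=0.500: state=(1.870, -0.334)
t=1.000: state=(1.657, -0.496)
t=1.500: state=(1.372, -0.659)
t=2.000: state=(0.970, -1.002)
t=2.500: state=(0.269, -1.981)
t=3.000: state=(-1.149, -3.253)
t=3.500: state=(-2.004, -0.267)
t=4.000: state=(-1.924, 0.360)
t=4.500: state=(-1.711, 0.481)
t=5.000: state=(-1.440, 0.619)
t=5.500: state=(-1.069, 0.903)
t=6.000: state=(-0.458, 1.680)
t=6.500: state=(0.804, 3.334)
t=7.000: state=(1.956, 0.700)
t=7.500: state=(1.959, -0.316)
t=8.000: state=(1.760, -0.459)
t=8.500: state=(1.502, -0.584)
t=9.000: state=(1.158, -0.822)
t=9.210: state=(0.968, -1.005)

(x, y) = (0.968, -1.005)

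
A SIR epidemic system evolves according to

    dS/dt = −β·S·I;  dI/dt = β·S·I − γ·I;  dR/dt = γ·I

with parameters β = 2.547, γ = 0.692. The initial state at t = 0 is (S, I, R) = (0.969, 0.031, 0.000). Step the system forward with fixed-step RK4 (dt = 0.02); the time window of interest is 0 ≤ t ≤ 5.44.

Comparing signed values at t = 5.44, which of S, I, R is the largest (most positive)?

largest component: R

t=0.000: state=(0.969, 0.031, 0.000)
step 1 (dt=0.02): k1=(-0.077, 0.055, 0.021), k2=(-0.078, 0.056, 0.022), k3=(-0.078, 0.056, 0.022), k4=(-0.079, 0.057, 0.022); state += dt/6·(k1+2k2+2k3+k4)
t=0.020: state=(0.967, 0.032, 0.000)
t=0.040: state=(0.966, 0.033, 0.001)
t=0.060: state=(0.964, 0.034, 0.001)
continuing one RK4 step at a time; state shown every 10 steps (Δt=0.2):
t=0.200: state=(0.951, 0.044, 0.005)
t=0.400: state=(0.926, 0.062, 0.012)
t=0.600: state=(0.892, 0.086, 0.023)
t=0.800: state=(0.847, 0.116, 0.036)
t=1.000: state=(0.791, 0.154, 0.055)
t=1.200: state=(0.724, 0.197, 0.079)
t=1.400: state=(0.647, 0.243, 0.110)
t=1.600: state=(0.565, 0.288, 0.146)
t=1.800: state=(0.483, 0.328, 0.189)
t=2.000: state=(0.405, 0.358, 0.237)
t=2.200: state=(0.336, 0.376, 0.288)
t=2.400: state=(0.277, 0.383, 0.340)
t=2.600: state=(0.228, 0.379, 0.393)
t=2.800: state=(0.188, 0.367, 0.445)
t=3.000: state=(0.157, 0.349, 0.494)
t=3.200: state=(0.132, 0.327, 0.541)
t=3.400: state=(0.113, 0.303, 0.585)
t=3.600: state=(0.097, 0.278, 0.625)
t=3.800: state=(0.085, 0.253, 0.662)
t=4.000: state=(0.075, 0.230, 0.695)
t=4.200: state=(0.067, 0.208, 0.725)
t=4.400: state=(0.061, 0.187, 0.753)
t=4.600: state=(0.055, 0.167, 0.777)
t=4.800: state=(0.051, 0.150, 0.799)
t=5.000: state=(0.048, 0.134, 0.819)
t=5.200: state=(0.045, 0.119, 0.836)
t=5.400: state=(0.042, 0.106, 0.852)
t=5.440: state=(0.042, 0.104, 0.855)
compare at T: S=0.042, I=0.104, R=0.855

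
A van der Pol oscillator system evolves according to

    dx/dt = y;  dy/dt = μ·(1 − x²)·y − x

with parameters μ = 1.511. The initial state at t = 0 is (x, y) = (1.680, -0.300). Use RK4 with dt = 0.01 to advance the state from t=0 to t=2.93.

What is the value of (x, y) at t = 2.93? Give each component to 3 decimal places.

t=0.000: state=(1.680, -0.300)
step 1 (dt=0.01): k1=(-0.300, -0.854), k2=(-0.304, -0.843), k3=(-0.304, -0.843), k4=(-0.308, -0.832); state += dt/6·(k1+2k2+2k3+k4)
t=0.010: state=(1.677, -0.308)
t=0.020: state=(1.674, -0.317)
t=0.030: state=(1.671, -0.325)
continuing one RK4 step at a time; state shown every 10 steps (Δt=0.1):
t=0.100: state=(1.646, -0.376)
t=0.200: state=(1.605, -0.437)
t=0.300: state=(1.559, -0.490)
t=0.400: state=(1.507, -0.538)
t=0.500: state=(1.451, -0.585)
t=0.600: state=(1.390, -0.634)
t=0.700: state=(1.324, -0.686)
t=0.800: state=(1.253, -0.743)
t=0.900: state=(1.175, -0.809)
t=1.000: state=(1.091, -0.886)
t=1.100: state=(0.998, -0.978)
t=1.200: state=(0.895, -1.089)
t=1.300: state=(0.779, -1.224)
t=1.400: state=(0.649, -1.392)
t=1.500: state=(0.499, -1.601)
t=1.600: state=(0.327, -1.858)
t=1.700: state=(0.126, -2.168)
t=1.800: state=(-0.108, -2.521)
t=1.900: state=(-0.378, -2.879)
t=2.000: state=(-0.681, -3.152)
t=2.100: state=(-1.001, -3.205)
t=2.200: state=(-1.311, -2.928)
t=2.300: state=(-1.576, -2.345)
t=2.400: state=(-1.776, -1.632)
t=2.500: state=(-1.905, -0.980)
t=2.600: state=(-1.977, -0.485)
t=2.700: state=(-2.007, -0.149)
t=2.800: state=(-2.011, 0.067)
t=2.900: state=(-1.997, 0.204)
t=2.930: state=(-1.990, 0.234)

(x, y) = (-1.990, 0.234)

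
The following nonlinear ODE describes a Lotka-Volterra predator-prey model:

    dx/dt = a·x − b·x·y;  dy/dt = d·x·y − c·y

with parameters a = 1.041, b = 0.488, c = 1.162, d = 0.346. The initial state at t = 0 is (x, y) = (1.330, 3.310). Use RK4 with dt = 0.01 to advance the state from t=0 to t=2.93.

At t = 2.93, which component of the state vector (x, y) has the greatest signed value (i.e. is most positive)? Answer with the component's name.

largest component: x

t=0.000: state=(1.330, 3.310)
step 1 (dt=0.01): k1=(-0.764, -2.323), k2=(-0.754, -2.319), k3=(-0.754, -2.319), k4=(-0.744, -2.315); state += dt/6·(k1+2k2+2k3+k4)
t=0.010: state=(1.322, 3.287)
t=0.020: state=(1.315, 3.264)
t=0.030: state=(1.308, 3.241)
continuing one RK4 step at a time; state shown every 10 steps (Δt=0.1):
t=0.100: state=(1.263, 3.082)
t=0.200: state=(1.212, 2.864)
t=0.300: state=(1.176, 2.657)
t=0.400: state=(1.152, 2.463)
t=0.500: state=(1.138, 2.281)
t=0.600: state=(1.135, 2.112)
t=0.700: state=(1.140, 1.956)
t=0.800: state=(1.154, 1.812)
t=0.900: state=(1.176, 1.679)
t=1.000: state=(1.206, 1.558)
t=1.100: state=(1.244, 1.447)
t=1.200: state=(1.290, 1.346)
t=1.300: state=(1.343, 1.254)
t=1.400: state=(1.405, 1.171)
t=1.500: state=(1.475, 1.096)
t=1.600: state=(1.555, 1.028)
t=1.700: state=(1.643, 0.967)
t=1.800: state=(1.742, 0.913)
t=1.900: state=(1.851, 0.865)
t=2.000: state=(1.971, 0.823)
t=2.100: state=(2.103, 0.786)
t=2.200: state=(2.248, 0.754)
t=2.300: state=(2.406, 0.728)
t=2.400: state=(2.578, 0.706)
t=2.500: state=(2.765, 0.690)
t=2.600: state=(2.968, 0.678)
t=2.700: state=(3.187, 0.672)
t=2.800: state=(3.423, 0.670)
t=2.900: state=(3.676, 0.675)
t=2.930: state=(3.755, 0.677)
compare at T: x=3.755, y=0.677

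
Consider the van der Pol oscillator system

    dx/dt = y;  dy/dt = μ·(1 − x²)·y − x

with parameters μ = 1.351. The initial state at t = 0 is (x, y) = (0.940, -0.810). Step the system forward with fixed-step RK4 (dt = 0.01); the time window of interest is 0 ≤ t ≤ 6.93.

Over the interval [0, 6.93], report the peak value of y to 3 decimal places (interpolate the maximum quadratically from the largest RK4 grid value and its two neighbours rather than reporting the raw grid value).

t=0.000: state=(0.940, -0.810)
step 1 (dt=0.01): k1=(-0.810, -1.067), k2=(-0.815, -1.073), k3=(-0.815, -1.073), k4=(-0.821, -1.078); state += dt/6·(k1+2k2+2k3+k4)
t=0.010: state=(0.932, -0.821)
t=0.020: state=(0.924, -0.832)
t=0.030: state=(0.915, -0.843)
continuing one RK4 step at a time; state shown every 25 steps (Δt=0.25):
t=0.250: state=(0.701, -1.121)
t=0.500: state=(0.368, -1.574)
t=0.750: state=(-0.103, -2.224)
t=1.000: state=(-0.741, -2.800)
t=1.250: state=(-1.415, -2.347)
t=1.500: state=(-1.834, -0.996)
t=1.750: state=(-1.956, -0.092)
t=2.000: state=(-1.925, 0.280)
t=2.250: state=(-1.833, 0.436)
t=2.500: state=(-1.712, 0.529)
t=2.750: state=(-1.569, 0.613)
t=3.000: state=(-1.404, 0.715)
t=3.250: state=(-1.209, 0.855)
t=3.500: state=(-0.971, 1.066)
t=3.750: state=(-0.665, 1.406)
t=4.000: state=(-0.250, 1.959)
t=4.250: state=(0.333, 2.717)
t=4.500: state=(1.072, 3.002)
t=4.750: state=(1.703, 1.833)
t=5.000: state=(1.977, 0.479)
t=5.250: state=(2.007, -0.141)
t=5.500: state=(1.939, -0.369)
t=5.750: state=(1.832, -0.473)
t=6.000: state=(1.704, -0.548)
t=6.250: state=(1.558, -0.627)
t=6.500: state=(1.389, -0.728)
t=6.750: state=(1.190, -0.873)
t=6.930: state=(1.020, -1.021)
largest grid value and its neighbours: y(4.430)=3.05184, y(4.440)=3.05275, y(4.450)=3.05112
parabola through these three points peaks at t≈4.439 with y≈3.05278

max y = 3.053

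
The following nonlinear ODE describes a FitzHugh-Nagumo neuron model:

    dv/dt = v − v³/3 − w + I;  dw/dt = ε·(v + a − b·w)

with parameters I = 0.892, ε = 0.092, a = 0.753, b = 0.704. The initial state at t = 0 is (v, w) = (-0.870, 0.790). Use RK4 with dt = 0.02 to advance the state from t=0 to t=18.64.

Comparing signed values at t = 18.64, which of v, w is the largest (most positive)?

largest component: v

t=0.000: state=(-0.870, 0.790)
step 1 (dt=0.02): k1=(-0.548, -0.062), k2=(-0.549, -0.062), k3=(-0.549, -0.062), k4=(-0.550, -0.063); state += dt/6·(k1+2k2+2k3+k4)
t=0.020: state=(-0.881, 0.789)
t=0.040: state=(-0.892, 0.787)
t=0.060: state=(-0.903, 0.786)
continuing one RK4 step at a time; state shown every 50 steps (Δt=1):
t=1.000: state=(-1.355, 0.707)
t=2.000: state=(-1.528, 0.599)
t=3.000: state=(-1.517, 0.492)
t=4.000: state=(-1.456, 0.396)
t=5.000: state=(-1.382, 0.311)
t=6.000: state=(-1.300, 0.239)
t=7.000: state=(-1.211, 0.180)
t=8.000: state=(-1.112, 0.132)
t=9.000: state=(-0.995, 0.097)
t=10.000: state=(-0.848, 0.075)
t=11.000: state=(-0.633, 0.071)
t=12.000: state=(-0.244, 0.093)
t=13.000: state=(0.654, 0.167)
t=14.000: state=(1.750, 0.338)
t=15.000: state=(1.895, 0.550)
t=16.000: state=(1.833, 0.749)
t=17.000: state=(1.754, 0.929)
t=18.000: state=(1.672, 1.090)
t=18.640: state=(1.618, 1.184)
compare at T: v=1.618, w=1.184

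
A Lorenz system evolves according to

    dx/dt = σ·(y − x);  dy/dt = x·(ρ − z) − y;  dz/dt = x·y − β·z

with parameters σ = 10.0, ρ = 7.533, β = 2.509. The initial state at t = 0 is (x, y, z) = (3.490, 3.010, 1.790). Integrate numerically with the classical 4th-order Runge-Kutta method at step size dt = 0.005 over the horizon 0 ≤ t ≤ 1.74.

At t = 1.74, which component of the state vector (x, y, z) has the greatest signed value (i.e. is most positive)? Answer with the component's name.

largest component: z

t=0.000: state=(3.490, 3.010, 1.790)
step 1 (dt=0.005): k1=(-4.800, 17.033, 6.014), k2=(-4.254, 16.869, 6.088), k3=(-4.272, 16.877, 6.090), k4=(-3.743, 16.720, 6.166); state += dt/6·(k1+2k2+2k3+k4)
t=0.005: state=(3.469, 3.094, 1.820)
t=0.010: state=(3.452, 3.177, 1.852)
t=0.015: state=(3.441, 3.259, 1.884)
continuing one RK4 step at a time; state shown every 20 steps (Δt=0.1):
t=0.100: state=(3.758, 4.524, 2.589)
t=0.200: state=(4.731, 5.811, 3.981)
t=0.300: state=(5.722, 6.521, 6.018)
t=0.400: state=(6.146, 6.133, 8.094)
t=0.500: state=(5.689, 4.848, 9.212)
t=0.600: state=(4.659, 3.547, 9.072)
t=0.700: state=(3.638, 2.762, 8.187)
t=0.800: state=(2.953, 2.460, 7.111)
t=0.900: state=(2.632, 2.469, 6.129)
t=1.000: state=(2.598, 2.682, 5.358)
t=1.100: state=(2.780, 3.053, 4.848)
t=1.200: state=(3.131, 3.554, 4.636)
t=1.300: state=(3.610, 4.133, 4.758)
t=1.400: state=(4.149, 4.685, 5.228)
t=1.500: state=(4.636, 5.050, 5.980)
t=1.600: state=(4.928, 5.080, 6.822)
t=1.700: state=(4.923, 4.763, 7.471)
t=1.740: state=(4.837, 4.573, 7.625)
compare at T: x=4.837, y=4.573, z=7.625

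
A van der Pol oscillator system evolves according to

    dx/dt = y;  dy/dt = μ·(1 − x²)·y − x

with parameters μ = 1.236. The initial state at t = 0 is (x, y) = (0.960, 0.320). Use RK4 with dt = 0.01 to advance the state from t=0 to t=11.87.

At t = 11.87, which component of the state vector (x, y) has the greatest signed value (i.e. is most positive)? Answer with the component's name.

t=0.000: state=(0.960, 0.320)
step 1 (dt=0.01): k1=(0.320, -0.929), k2=(0.315, -0.932), k3=(0.315, -0.932), k4=(0.311, -0.935); state += dt/6·(k1+2k2+2k3+k4)
t=0.010: state=(0.963, 0.311)
t=0.020: state=(0.966, 0.301)
t=0.030: state=(0.969, 0.292)
continuing one RK4 step at a time; state shown every 50 steps (Δt=0.5):
t=0.500: state=(0.997, -0.178)
t=1.000: state=(0.783, -0.687)
t=1.500: state=(0.276, -1.404)
t=2.000: state=(-0.682, -2.369)
t=2.500: state=(-1.685, -1.150)
t=3.000: state=(-1.852, 0.203)
t=3.500: state=(-1.646, 0.560)
t=4.000: state=(-1.308, 0.805)
t=4.500: state=(-0.808, 1.257)
t=5.000: state=(0.052, 2.313)
t=5.500: state=(1.411, 2.476)
t=6.000: state=(2.005, 0.141)
t=6.500: state=(1.889, -0.443)
t=7.000: state=(1.619, -0.629)
t=7.500: state=(1.252, -0.865)
t=8.000: state=(0.710, -1.374)
t=8.500: state=(-0.238, -2.536)
t=9.000: state=(-1.591, -2.090)
t=9.500: state=(-2.012, 0.031)
t=10.000: state=(-1.856, 0.478)
t=10.500: state=(-1.572, 0.656)
t=11.000: state=(-1.186, 0.915)
t=11.500: state=(-0.604, 1.498)
t=11.870: state=(0.100, 2.381)
compare at T: x=0.100, y=2.381

largest component: y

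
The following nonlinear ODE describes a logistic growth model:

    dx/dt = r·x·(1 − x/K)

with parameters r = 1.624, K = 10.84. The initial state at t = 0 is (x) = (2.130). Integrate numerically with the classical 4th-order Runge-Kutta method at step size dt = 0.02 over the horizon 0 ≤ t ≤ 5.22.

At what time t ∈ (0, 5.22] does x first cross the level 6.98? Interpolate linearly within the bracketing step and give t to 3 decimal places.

t = 1.232

t=0.000: state=(2.130)
step 1 (dt=0.02): k1=(2.779), k2=(2.807), k3=(2.807), k4=(2.834); state += dt/6·(k1+2k2+2k3+k4)
t=0.020: state=(2.186)
t=0.040: state=(2.243)
t=0.060: state=(2.302)
continuing one RK4 step at a time; state shown every 10 steps (Δt=0.2):
t=0.200: state=(2.741)
t=0.400: state=(3.457)
t=0.600: state=(4.262)
t=0.800: state=(5.124)
t=1.000: state=(6.002)
t=1.200: state=(6.850)
t=1.220: state=(6.932)
next step: t=1.240: state=(7.012) — x has crossed 6.98
linear interpolation between t=1.220 (6.93152) and t=1.240 (7.01232) → t≈1.232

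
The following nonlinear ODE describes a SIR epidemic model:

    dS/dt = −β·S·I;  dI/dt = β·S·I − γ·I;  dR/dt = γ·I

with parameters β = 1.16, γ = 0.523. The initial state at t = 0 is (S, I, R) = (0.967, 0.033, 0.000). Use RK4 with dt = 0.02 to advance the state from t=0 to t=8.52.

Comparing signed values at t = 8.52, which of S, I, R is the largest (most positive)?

t=0.000: state=(0.967, 0.033, 0.000)
step 1 (dt=0.02): k1=(-0.037, 0.020, 0.017), k2=(-0.037, 0.020, 0.017), k3=(-0.037, 0.020, 0.017), k4=(-0.037, 0.020, 0.017); state += dt/6·(k1+2k2+2k3+k4)
t=0.020: state=(0.966, 0.033, 0.000)
t=0.040: state=(0.966, 0.034, 0.001)
t=0.060: state=(0.965, 0.034, 0.001)
continuing one RK4 step at a time; state shown every 25 steps (Δt=0.5):
t=0.500: state=(0.946, 0.044, 0.010)
t=1.000: state=(0.918, 0.059, 0.023)
t=1.500: state=(0.883, 0.076, 0.041)
t=2.000: state=(0.840, 0.096, 0.063)
t=2.500: state=(0.789, 0.119, 0.092)
t=3.000: state=(0.732, 0.143, 0.126)
t=3.500: state=(0.669, 0.165, 0.166)
t=4.000: state=(0.605, 0.184, 0.212)
t=4.500: state=(0.541, 0.197, 0.262)
t=5.000: state=(0.482, 0.204, 0.314)
t=5.500: state=(0.428, 0.204, 0.368)
t=6.000: state=(0.380, 0.199, 0.421)
t=6.500: state=(0.340, 0.189, 0.471)
t=7.000: state=(0.306, 0.175, 0.519)
t=7.500: state=(0.277, 0.160, 0.563)
t=8.000: state=(0.254, 0.143, 0.603)
t=8.500: state=(0.235, 0.127, 0.638)
t=8.520: state=(0.234, 0.127, 0.639)
compare at T: S=0.234, I=0.127, R=0.639

largest component: R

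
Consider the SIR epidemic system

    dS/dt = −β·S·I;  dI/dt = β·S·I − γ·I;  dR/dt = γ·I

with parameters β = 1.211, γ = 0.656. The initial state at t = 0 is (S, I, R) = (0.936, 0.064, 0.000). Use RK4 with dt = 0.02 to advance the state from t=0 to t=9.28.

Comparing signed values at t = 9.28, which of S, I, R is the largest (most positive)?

t=0.000: state=(0.936, 0.064, 0.000)
step 1 (dt=0.02): k1=(-0.073, 0.031, 0.042), k2=(-0.073, 0.031, 0.042), k3=(-0.073, 0.031, 0.042), k4=(-0.073, 0.031, 0.042); state += dt/6·(k1+2k2+2k3+k4)
t=0.020: state=(0.935, 0.065, 0.001)
t=0.040: state=(0.933, 0.065, 0.002)
t=0.060: state=(0.932, 0.066, 0.003)
continuing one RK4 step at a time; state shown every 25 steps (Δt=0.5):
t=0.500: state=(0.896, 0.080, 0.024)
t=1.000: state=(0.849, 0.098, 0.053)
t=1.500: state=(0.796, 0.116, 0.088)
t=2.000: state=(0.738, 0.133, 0.129)
t=2.500: state=(0.677, 0.147, 0.175)
t=3.000: state=(0.618, 0.157, 0.225)
t=3.500: state=(0.561, 0.162, 0.278)
t=4.000: state=(0.508, 0.161, 0.331)
t=4.500: state=(0.462, 0.155, 0.383)
t=5.000: state=(0.421, 0.146, 0.432)
t=5.500: state=(0.387, 0.135, 0.479)
t=6.000: state=(0.358, 0.121, 0.521)
t=6.500: state=(0.334, 0.108, 0.558)
t=7.000: state=(0.314, 0.095, 0.591)
t=7.500: state=(0.298, 0.082, 0.620)
t=8.000: state=(0.284, 0.070, 0.645)
t=8.500: state=(0.273, 0.060, 0.666)
t=9.000: state=(0.264, 0.051, 0.685)
t=9.280: state=(0.260, 0.046, 0.694)
compare at T: S=0.260, I=0.046, R=0.694

largest component: R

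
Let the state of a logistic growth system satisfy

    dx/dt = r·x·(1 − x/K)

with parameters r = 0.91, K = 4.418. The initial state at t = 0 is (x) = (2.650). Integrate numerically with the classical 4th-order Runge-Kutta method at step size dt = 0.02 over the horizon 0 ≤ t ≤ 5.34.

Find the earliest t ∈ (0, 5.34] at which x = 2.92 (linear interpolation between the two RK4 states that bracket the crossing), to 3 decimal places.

t=0.000: state=(2.650)
step 1 (dt=0.02): k1=(0.965), k2=(0.963), k3=(0.963), k4=(0.961); state += dt/6·(k1+2k2+2k3+k4)
t=0.020: state=(2.669)
t=0.040: state=(2.688)
t=0.060: state=(2.708)
continuing one RK4 step at a time; state shown every 10 steps (Δt=0.2):
t=0.200: state=(2.839)
t=0.280: state=(2.912)
next step: t=0.300: state=(2.930) — x has crossed 2.92
linear interpolation between t=0.280 (2.91213) and t=0.300 (2.93014) → t≈0.289

t = 0.289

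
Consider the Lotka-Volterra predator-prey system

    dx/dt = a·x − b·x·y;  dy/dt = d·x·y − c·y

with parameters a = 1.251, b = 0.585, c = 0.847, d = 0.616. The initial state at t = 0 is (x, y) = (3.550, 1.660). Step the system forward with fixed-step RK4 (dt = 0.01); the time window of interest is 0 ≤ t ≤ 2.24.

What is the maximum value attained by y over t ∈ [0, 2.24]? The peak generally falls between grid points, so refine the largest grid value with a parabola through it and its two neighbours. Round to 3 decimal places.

t=0.000: state=(3.550, 1.660)
step 1 (dt=0.01): k1=(0.994, 2.224), k2=(0.972, 2.244), k3=(0.972, 2.244), k4=(0.950, 2.264); state += dt/6·(k1+2k2+2k3+k4)
t=0.010: state=(3.560, 1.682)
t=0.020: state=(3.569, 1.705)
t=0.030: state=(3.578, 1.729)
continuing one RK4 step at a time; state shown every 10 steps (Δt=0.1):
t=0.100: state=(3.626, 1.903)
t=0.200: state=(3.646, 2.188)
t=0.300: state=(3.602, 2.514)
t=0.400: state=(3.487, 2.874)
t=0.500: state=(3.303, 3.256)
t=0.600: state=(3.059, 3.641)
t=0.700: state=(2.772, 4.004)
t=0.800: state=(2.462, 4.322)
t=0.900: state=(2.150, 4.577)
t=1.000: state=(1.853, 4.757)
t=1.100: state=(1.585, 4.858)
t=1.200: state=(1.350, 4.885)
t=1.300: state=(1.151, 4.847)
t=1.400: state=(0.985, 4.755)
t=1.500: state=(0.848, 4.622)
t=1.600: state=(0.737, 4.458)
t=1.700: state=(0.647, 4.274)
t=1.800: state=(0.574, 4.077)
t=1.900: state=(0.515, 3.874)
t=2.000: state=(0.469, 3.668)
t=2.100: state=(0.431, 3.465)
t=2.200: state=(0.401, 3.266)
t=2.240: state=(0.391, 3.188)
largest grid value and its neighbours: y(1.180)=4.88496, y(1.190)=4.88521, y(1.200)=4.88479
parabola through these three points peaks at t≈1.189 with y≈4.88521

max y = 4.885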